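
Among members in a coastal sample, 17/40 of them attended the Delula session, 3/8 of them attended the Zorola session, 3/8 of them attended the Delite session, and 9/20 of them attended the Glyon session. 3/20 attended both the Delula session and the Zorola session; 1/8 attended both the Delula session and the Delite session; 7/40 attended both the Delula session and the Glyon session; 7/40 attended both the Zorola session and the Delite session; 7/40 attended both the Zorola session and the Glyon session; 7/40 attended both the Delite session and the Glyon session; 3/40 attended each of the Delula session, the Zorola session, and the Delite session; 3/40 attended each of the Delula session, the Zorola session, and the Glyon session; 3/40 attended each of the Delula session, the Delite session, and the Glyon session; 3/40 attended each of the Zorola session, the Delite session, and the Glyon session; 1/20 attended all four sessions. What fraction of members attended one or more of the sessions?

9/10

P(union) = 17/40 + 3/8 + 3/8 + 9/20 − 3/20 − 1/8 − 7/40 − 7/40 − 7/40 − 7/40 + 3/40 + 3/40 + 3/40 + 3/40 − 1/20 = 9/10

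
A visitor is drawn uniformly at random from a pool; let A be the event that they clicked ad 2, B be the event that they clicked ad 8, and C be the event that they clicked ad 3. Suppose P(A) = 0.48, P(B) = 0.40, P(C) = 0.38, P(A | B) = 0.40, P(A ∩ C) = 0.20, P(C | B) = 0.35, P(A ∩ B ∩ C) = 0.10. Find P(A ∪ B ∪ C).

P(A ∩ B) = P(B)·P(A|B) = 0.40 × 0.40 = 0.16
P(B ∩ C) = P(B)·P(C|B) = 0.40 × 0.35 = 0.14
Using inclusion–exclusion:
P(A ∪ B ∪ C) = 0.48 + 0.40 + 0.38 − 0.16 − 0.20 − 0.14 + 0.10 = 0.86

0.86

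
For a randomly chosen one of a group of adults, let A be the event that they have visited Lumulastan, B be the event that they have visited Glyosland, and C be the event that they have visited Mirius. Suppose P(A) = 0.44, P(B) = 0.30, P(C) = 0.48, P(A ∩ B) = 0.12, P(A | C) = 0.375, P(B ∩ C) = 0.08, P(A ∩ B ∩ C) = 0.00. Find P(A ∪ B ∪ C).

P(A ∩ C) = P(C)·P(A|C) = 0.48 × 0.375 = 0.18
Using inclusion–exclusion:
P(A ∪ B ∪ C) = 0.44 + 0.30 + 0.48 − 0.12 − 0.18 − 0.08 + 0.00 = 0.84

0.84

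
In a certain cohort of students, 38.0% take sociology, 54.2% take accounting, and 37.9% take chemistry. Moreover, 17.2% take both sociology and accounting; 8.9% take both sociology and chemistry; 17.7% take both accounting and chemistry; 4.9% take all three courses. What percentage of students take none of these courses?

8.8%

P(≥1) = 38.0 + 54.2 + 37.9 − 17.2 − 8.9 − 17.7 + 4.9 = 91.2%
P(none) = 100% − 91.2% = 8.8%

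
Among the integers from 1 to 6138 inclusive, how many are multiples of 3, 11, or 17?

2046 + 558 + 361 − 186 − 120 − 32 + 10 = 2637

2637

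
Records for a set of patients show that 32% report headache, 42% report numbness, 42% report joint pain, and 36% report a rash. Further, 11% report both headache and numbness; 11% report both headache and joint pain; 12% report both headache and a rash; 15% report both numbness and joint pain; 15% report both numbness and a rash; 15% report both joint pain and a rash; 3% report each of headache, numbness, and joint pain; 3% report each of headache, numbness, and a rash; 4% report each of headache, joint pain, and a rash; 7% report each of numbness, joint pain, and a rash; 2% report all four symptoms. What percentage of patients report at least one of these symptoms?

By inclusion–exclusion:
P(≥1) = 32 + 42 + 42 + 36 − 11 − 11 − 12 − 15 − 15 − 15 + 3 + 3 + 4 + 7 − 2 = 88%

88%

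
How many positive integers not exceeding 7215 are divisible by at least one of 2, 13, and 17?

4081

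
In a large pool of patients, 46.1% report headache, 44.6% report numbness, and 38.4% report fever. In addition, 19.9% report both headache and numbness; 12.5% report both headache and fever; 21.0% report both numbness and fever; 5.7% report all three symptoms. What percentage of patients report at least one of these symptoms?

81.4%

By inclusion–exclusion:
P(union) = 46.1 + 44.6 + 38.4 − 19.9 − 12.5 − 21.0 + 5.7 = 81.4%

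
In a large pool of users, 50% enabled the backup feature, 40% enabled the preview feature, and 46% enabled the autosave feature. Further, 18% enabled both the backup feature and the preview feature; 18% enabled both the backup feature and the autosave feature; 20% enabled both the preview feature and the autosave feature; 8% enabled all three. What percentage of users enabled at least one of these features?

88%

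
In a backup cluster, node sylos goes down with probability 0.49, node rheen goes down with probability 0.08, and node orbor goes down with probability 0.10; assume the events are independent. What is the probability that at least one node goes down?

0.57772

Since the events are independent, P(none) is the product of the individual non-occurrence probabilities.
P(none) = (1 − 0.49) × (1 − 0.08) × (1 − 0.10) = 0.51 × 0.92 × 0.90 = 0.42228
P(at least one) = 1 − 0.42228 = 0.57772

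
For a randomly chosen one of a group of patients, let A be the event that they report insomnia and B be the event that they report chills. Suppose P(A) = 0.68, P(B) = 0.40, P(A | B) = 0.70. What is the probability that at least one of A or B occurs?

0.80

P(A ∩ B) = P(B)·P(A|B) = 0.40 × 0.70 = 0.28
Using inclusion–exclusion:
P(A ∪ B) = 0.68 + 0.40 − 0.28 = 0.80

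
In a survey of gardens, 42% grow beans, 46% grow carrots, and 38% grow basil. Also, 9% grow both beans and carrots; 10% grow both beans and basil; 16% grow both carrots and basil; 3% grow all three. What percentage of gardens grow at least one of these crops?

94%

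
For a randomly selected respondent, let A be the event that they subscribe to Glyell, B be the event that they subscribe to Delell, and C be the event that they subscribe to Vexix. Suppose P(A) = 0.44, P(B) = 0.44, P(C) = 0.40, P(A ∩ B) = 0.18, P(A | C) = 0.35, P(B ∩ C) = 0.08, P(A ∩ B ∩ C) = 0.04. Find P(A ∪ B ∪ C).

0.92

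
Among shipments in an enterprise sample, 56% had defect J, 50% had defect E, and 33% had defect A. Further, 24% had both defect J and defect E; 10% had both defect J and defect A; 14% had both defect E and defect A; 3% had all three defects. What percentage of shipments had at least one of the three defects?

94%

Apply inclusion-exclusion:
P(union) = 56 + 50 + 33 − 24 − 10 − 14 + 3 = 94%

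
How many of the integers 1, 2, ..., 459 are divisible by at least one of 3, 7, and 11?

⌊459/3⌋ + ⌊459/7⌋ + ⌊459/11⌋ − ⌊459/21⌋ − ⌊459/33⌋ − ⌊459/77⌋ + ⌊459/231⌋ = 153 + 65 + 41 − 21 − 13 − 5 + 1 = 221

221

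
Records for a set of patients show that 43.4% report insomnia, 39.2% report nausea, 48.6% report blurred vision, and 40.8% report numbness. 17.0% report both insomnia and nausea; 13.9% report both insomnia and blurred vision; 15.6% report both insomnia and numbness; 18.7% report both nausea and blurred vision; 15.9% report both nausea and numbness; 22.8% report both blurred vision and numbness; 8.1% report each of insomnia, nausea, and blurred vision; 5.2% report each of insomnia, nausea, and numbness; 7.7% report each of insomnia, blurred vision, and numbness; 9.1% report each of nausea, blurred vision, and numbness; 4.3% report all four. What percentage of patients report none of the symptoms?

6.1%

P(at least one) = 43.4 + 39.2 + 48.6 + 40.8 − 17.0 − 13.9 − 15.6 − 18.7 − 15.9 − 22.8 + 8.1 + 5.2 + 7.7 + 9.1 − 4.3 = 93.9%
P(none) = 100% − 93.9% = 6.1%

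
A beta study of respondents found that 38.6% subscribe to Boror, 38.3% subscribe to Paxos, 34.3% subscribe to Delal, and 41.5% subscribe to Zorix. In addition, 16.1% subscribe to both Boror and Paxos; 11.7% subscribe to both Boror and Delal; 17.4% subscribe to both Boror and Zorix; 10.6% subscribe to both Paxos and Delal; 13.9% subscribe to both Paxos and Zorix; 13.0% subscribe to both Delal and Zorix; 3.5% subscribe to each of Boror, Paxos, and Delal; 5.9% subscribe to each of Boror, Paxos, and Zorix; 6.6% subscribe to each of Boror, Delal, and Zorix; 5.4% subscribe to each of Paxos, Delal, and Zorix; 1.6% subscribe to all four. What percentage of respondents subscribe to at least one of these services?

89.8%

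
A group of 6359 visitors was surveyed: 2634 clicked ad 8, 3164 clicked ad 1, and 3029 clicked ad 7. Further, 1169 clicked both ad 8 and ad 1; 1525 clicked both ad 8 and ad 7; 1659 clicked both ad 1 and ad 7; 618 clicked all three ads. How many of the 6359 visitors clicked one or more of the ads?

5092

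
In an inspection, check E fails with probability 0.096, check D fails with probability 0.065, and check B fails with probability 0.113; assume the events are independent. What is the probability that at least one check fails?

Since the events are independent, P(none) is the product of the individual non-occurrence probabilities.
P(none) = (1 − 0.096) × (1 − 0.065) × (1 − 0.113) = 0.904 × 0.935 × 0.887 = 0.74972788
P(at least one) = 1 − 0.74972788 = 0.25027212

0.25027212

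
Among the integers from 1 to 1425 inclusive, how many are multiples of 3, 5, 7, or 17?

813

475 + 285 + 203 + 83 − 95 − 67 − 27 − 40 − 16 − 11 + 13 + 5 + 3 + 2 − 0 = 813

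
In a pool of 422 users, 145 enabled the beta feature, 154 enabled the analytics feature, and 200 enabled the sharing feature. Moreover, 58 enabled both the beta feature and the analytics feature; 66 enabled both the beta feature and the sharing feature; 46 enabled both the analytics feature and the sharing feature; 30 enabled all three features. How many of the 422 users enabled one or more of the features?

359

N(≥1) = 145 + 154 + 200 − 58 − 66 − 46 + 30 = 359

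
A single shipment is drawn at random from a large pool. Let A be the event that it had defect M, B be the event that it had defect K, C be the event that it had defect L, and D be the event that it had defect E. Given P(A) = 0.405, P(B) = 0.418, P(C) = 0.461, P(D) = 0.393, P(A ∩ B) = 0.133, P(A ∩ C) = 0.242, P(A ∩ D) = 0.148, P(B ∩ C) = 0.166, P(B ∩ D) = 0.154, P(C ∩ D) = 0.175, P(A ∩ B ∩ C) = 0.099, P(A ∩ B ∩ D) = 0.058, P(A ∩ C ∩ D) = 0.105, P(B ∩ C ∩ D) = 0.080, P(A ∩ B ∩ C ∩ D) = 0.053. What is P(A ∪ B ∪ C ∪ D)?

By inclusion–exclusion:
P(A ∪ B ∪ C ∪ D) = 0.405 + 0.418 + 0.461 + 0.393 − 0.133 − 0.242 − 0.148 − 0.166 − 0.154 − 0.175 + 0.099 + 0.058 + 0.105 + 0.080 − 0.053 = 0.948

0.948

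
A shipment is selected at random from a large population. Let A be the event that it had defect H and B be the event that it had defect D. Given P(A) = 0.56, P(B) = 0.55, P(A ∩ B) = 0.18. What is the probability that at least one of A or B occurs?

0.93

P(A ∪ B) = 0.56 + 0.55 − 0.18 = 0.93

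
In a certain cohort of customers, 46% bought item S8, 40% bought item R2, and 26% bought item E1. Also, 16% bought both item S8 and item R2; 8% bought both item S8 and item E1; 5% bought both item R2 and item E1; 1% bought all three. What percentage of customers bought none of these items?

Inclusion–exclusion gives
P(≥1) = 46 + 40 + 26 − 16 − 8 − 5 + 1 = 84%
P(none) = 100% − 84% = 16%

16%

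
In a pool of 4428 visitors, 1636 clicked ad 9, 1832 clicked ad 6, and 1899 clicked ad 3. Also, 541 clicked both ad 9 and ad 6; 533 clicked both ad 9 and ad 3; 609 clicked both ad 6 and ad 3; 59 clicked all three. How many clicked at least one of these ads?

N(≥1) = 1636 + 1832 + 1899 − 541 − 533 − 609 + 59 = 3743

3743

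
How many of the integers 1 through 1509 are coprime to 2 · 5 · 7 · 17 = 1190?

488

By inclusion-exclusion,
floor(1509/2) + floor(1509/5) + floor(1509/7) + floor(1509/17) − floor(1509/10) − floor(1509/14) − floor(1509/34) − floor(1509/35) − floor(1509/85) − floor(1509/119) + floor(1509/70) + floor(1509/170) + floor(1509/238) + floor(1509/595) − floor(1509/1190) = 754 + 301 + 215 + 88 − 150 − 107 − 44 − 43 − 17 − 12 + 21 + 8 + 6 + 2 − 1 = 1021
1509 − 1021 = 488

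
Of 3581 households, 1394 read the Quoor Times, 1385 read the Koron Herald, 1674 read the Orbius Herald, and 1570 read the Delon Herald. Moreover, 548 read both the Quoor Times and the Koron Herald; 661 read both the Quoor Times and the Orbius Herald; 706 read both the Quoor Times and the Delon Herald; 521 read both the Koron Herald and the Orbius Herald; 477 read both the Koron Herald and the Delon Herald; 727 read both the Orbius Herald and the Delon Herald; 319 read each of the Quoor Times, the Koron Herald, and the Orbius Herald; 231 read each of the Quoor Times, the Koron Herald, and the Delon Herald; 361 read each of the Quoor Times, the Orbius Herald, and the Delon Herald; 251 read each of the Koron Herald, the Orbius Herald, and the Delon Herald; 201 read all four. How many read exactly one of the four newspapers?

|exactly one| = 1394 + 1385 + 1674 + 1570 − 2·548 − 2·661 − 2·706 − 2·521 − 2·477 − 2·727 + 3·319 + 3·231 + 3·361 + 3·251 − 4·201 = 1425

1425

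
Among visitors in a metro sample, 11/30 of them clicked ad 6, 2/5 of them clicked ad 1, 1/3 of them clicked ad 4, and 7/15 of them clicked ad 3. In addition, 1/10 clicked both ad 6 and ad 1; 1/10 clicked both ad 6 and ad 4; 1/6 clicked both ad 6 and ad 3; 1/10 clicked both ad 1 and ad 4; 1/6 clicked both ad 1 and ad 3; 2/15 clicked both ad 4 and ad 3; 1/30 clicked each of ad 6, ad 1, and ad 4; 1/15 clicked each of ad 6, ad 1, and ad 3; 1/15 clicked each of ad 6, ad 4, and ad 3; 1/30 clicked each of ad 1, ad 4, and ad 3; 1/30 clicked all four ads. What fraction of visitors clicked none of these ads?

P(≥1) = 11/30 + 2/5 + 1/3 + 7/15 − 1/10 − 1/10 − 1/6 − 1/10 − 1/6 − 2/15 + 1/30 + 1/15 + 1/15 + 1/30 − 1/30 = 29/30
P(none) = 1 − 29/30 = 1/30

1/30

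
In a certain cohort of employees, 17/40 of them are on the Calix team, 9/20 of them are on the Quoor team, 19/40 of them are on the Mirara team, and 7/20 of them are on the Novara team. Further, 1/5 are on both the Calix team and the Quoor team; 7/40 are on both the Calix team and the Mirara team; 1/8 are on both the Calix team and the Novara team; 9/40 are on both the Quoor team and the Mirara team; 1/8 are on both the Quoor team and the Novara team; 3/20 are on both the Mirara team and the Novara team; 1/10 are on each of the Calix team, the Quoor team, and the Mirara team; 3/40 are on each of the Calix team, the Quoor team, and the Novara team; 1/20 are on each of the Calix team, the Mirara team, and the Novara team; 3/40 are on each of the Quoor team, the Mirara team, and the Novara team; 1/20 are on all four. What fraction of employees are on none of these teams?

P(union) = 17/40 + 9/20 + 19/40 + 7/20 − 1/5 − 7/40 − 1/8 − 9/40 − 1/8 − 3/20 + 1/10 + 3/40 + 1/20 + 3/40 − 1/20 = 19/20
P(none) = 1 − 19/20 = 1/20

1/20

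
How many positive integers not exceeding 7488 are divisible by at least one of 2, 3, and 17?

By inclusion–exclusion:
⌊7488/2⌋ + ⌊7488/3⌋ + ⌊7488/17⌋ − ⌊7488/6⌋ − ⌊7488/34⌋ − ⌊7488/51⌋ + ⌊7488/102⌋ = 3744 + 2496 + 440 − 1248 − 220 − 146 + 73 = 5139

5139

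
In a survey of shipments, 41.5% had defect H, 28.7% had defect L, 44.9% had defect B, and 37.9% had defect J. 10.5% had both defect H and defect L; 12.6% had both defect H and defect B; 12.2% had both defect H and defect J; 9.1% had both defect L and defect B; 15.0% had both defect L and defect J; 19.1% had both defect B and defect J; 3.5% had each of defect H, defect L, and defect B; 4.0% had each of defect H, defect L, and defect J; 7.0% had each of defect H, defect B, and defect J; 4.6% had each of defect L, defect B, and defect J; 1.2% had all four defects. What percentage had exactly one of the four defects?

48.5%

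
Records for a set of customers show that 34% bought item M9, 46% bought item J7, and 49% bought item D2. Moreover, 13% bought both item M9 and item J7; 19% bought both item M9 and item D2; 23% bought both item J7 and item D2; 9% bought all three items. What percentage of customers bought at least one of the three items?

P(≥1) = 34 + 46 + 49 − 13 − 19 − 23 + 9 = 83%

83%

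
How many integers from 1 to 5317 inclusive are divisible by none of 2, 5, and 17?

floor(5317/2) + floor(5317/5) + floor(5317/17) − floor(5317/10) − floor(5317/34) − floor(5317/85) + floor(5317/170) = 2658 + 1063 + 312 − 531 − 156 − 62 + 31 = 3315
5317 − 3315 = 2002

2002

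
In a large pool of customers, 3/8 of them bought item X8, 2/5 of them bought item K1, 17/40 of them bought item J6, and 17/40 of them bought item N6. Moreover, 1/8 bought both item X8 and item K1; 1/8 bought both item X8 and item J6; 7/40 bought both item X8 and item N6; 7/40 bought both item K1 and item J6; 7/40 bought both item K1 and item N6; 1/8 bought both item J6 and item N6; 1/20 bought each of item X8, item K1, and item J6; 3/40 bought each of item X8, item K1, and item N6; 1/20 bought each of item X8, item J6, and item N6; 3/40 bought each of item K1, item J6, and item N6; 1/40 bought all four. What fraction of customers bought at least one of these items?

19/20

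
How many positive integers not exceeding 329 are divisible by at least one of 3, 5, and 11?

169

By inclusion–exclusion:
109 + 65 + 29 − 21 − 9 − 5 + 1 = 169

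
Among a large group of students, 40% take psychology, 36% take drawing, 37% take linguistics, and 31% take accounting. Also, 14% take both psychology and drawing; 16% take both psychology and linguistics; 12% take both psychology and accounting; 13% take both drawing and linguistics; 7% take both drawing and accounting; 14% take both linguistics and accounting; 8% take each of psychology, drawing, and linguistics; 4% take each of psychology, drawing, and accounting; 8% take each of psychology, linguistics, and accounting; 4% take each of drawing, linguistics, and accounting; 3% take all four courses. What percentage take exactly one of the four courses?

52%

P(exactly one) = 40 + 36 + 37 + 31 − 2·14 − 2·16 − 2·12 − 2·13 − 2·7 − 2·14 + 3·8 + 3·4 + 3·8 + 3·4 − 4·3 = 52%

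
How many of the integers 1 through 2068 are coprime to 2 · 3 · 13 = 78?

⌊2068/2⌋ + ⌊2068/3⌋ + ⌊2068/13⌋ − ⌊2068/6⌋ − ⌊2068/26⌋ − ⌊2068/39⌋ + ⌊2068/78⌋ = 1034 + 689 + 159 − 344 − 79 − 53 + 26 = 1432
2068 − 1432 = 636

636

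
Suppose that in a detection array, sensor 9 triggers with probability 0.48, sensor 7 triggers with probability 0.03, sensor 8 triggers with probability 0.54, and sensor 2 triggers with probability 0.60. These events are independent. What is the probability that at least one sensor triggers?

0.9071904

Since the events are independent, P(none) is the product of the individual non-occurrence probabilities.
P(none) = (1 − 0.48) × (1 − 0.03) × (1 − 0.54) × (1 − 0.60) = 0.52 × 0.97 × 0.46 × 0.40 = 0.0928096
P(at least one) = 1 − 0.0928096 = 0.9071904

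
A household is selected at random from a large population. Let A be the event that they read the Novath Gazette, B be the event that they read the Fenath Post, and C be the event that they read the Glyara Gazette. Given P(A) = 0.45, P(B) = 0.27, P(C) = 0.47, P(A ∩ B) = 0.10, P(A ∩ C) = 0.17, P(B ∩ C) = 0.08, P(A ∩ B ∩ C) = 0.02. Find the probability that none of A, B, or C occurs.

By inclusion-exclusion,
P(A ∪ B ∪ C) = 0.45 + 0.27 + 0.47 − 0.10 − 0.17 − 0.08 + 0.02 = 0.86
P(none) = 1 − 0.86 = 0.14

0.14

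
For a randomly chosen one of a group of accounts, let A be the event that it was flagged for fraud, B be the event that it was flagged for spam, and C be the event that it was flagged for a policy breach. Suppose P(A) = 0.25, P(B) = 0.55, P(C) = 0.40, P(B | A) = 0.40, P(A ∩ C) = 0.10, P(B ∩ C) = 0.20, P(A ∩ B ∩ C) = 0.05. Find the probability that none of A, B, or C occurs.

P(A ∩ B) = P(A)·P(B|A) = 0.25 × 0.40 = 0.10
Apply inclusion-exclusion:
P(A ∪ B ∪ C) = 0.25 + 0.55 + 0.40 − 0.10 − 0.10 − 0.20 + 0.05 = 0.85
P(none) = 1 − 0.85 = 0.15

0.15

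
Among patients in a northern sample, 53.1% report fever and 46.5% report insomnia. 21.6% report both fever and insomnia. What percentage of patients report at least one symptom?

P(≥1) = 53.1 + 46.5 − 21.6 = 78.0%

78.0%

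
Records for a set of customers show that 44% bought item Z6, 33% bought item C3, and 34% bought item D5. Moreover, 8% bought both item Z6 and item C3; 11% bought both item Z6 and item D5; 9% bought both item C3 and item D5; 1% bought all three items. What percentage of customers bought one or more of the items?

84%

P(at least one) = 44 + 33 + 34 − 8 − 11 − 9 + 1 = 84%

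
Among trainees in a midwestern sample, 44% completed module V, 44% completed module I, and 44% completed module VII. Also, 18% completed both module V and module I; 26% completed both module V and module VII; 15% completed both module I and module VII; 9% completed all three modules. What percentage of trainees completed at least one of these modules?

82%

P(at least one) = 44 + 44 + 44 − 18 − 26 − 15 + 9 = 82%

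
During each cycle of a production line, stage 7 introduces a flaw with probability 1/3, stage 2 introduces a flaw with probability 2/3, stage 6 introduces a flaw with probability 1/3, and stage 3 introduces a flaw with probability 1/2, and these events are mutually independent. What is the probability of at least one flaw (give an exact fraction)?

Since the events are independent, P(none) is the product of the individual non-occurrence probabilities.
P(none) = (1 − 1/3) × (1 − 2/3) × (1 − 1/3) × (1 − 1/2) = 2/3 × 1/3 × 2/3 × 1/2 = 2/27
P(at least one) = 1 − 2/27 = 25/27

25/27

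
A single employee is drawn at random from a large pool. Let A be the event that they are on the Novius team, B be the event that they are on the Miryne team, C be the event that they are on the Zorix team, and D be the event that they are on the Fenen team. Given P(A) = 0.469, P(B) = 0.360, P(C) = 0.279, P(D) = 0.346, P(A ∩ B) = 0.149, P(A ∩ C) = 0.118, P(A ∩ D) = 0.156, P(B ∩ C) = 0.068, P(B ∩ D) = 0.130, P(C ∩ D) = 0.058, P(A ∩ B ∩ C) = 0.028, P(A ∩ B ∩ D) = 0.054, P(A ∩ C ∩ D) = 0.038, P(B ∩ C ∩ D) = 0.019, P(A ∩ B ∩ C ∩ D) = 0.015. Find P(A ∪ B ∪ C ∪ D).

0.899

P(A ∪ B ∪ C ∪ D) = 0.469 + 0.360 + 0.279 + 0.346 − 0.149 − 0.118 − 0.156 − 0.068 − 0.130 − 0.058 + 0.028 + 0.054 + 0.038 + 0.019 − 0.015 = 0.899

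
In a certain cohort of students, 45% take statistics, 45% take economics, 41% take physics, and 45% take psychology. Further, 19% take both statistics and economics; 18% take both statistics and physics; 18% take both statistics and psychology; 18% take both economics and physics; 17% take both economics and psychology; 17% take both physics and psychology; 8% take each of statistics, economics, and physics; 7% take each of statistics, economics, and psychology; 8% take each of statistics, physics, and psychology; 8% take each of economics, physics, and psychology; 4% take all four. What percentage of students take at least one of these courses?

96%

Using inclusion–exclusion:
P(union) = 45 + 45 + 41 + 45 − 19 − 18 − 18 − 18 − 17 − 17 + 8 + 7 + 8 + 8 − 4 = 96%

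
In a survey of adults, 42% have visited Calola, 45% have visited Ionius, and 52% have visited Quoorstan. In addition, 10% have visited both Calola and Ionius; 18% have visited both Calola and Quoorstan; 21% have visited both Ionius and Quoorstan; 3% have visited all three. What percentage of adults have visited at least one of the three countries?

Inclusion–exclusion gives
P(at least one) = 42 + 45 + 52 − 10 − 18 − 21 + 3 = 93%

93%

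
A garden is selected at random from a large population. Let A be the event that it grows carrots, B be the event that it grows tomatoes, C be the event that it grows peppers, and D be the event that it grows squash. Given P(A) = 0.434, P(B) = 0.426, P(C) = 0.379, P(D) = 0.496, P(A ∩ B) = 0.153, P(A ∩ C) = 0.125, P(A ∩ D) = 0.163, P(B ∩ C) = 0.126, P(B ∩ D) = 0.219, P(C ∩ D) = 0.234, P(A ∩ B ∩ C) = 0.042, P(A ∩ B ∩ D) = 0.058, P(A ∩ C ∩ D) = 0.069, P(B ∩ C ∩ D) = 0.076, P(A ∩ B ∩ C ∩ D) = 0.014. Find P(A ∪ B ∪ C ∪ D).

By inclusion-exclusion,
P(A ∪ B ∪ C ∪ D) = 0.434 + 0.426 + 0.379 + 0.496 − 0.153 − 0.125 − 0.163 − 0.126 − 0.219 − 0.234 + 0.042 + 0.058 + 0.069 + 0.076 − 0.014 = 0.946

0.946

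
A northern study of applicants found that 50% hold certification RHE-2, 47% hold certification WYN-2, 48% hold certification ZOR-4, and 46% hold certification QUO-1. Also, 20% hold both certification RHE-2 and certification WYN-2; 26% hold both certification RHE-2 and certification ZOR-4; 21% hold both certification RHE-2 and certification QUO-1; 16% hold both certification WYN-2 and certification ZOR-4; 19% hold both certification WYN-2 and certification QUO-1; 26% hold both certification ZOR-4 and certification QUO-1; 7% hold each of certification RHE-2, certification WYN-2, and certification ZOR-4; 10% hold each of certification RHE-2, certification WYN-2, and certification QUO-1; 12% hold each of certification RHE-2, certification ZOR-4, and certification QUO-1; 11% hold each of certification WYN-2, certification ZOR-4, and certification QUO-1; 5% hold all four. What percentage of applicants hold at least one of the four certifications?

98%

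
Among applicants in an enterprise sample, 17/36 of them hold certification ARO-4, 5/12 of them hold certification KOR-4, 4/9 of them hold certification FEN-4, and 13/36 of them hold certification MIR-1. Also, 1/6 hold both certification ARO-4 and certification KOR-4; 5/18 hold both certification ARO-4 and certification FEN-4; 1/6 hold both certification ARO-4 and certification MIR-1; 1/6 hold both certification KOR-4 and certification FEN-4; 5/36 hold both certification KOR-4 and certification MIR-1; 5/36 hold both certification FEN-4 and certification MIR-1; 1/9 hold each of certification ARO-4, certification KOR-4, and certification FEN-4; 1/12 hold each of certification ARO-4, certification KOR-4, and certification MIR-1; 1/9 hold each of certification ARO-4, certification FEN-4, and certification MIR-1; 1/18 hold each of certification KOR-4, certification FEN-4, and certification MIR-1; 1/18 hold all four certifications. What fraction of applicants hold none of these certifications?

1/18

By inclusion-exclusion,
P(at least one) = 17/36 + 5/12 + 4/9 + 13/36 − 1/6 − 5/18 − 1/6 − 1/6 − 5/36 − 5/36 + 1/9 + 1/12 + 1/9 + 1/18 − 1/18 = 17/18
P(none) = 1 − 17/18 = 1/18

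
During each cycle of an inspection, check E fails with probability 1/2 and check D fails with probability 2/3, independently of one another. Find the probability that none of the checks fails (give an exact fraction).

P(none) = (1 − 1/2) × (1 − 2/3) = 1/2 × 1/3 = 1/6

1/6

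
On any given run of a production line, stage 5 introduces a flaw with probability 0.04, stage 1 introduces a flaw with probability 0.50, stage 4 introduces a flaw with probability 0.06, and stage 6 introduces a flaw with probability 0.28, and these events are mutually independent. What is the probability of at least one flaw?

0.675136

P(none) = (1 − 0.04) × (1 − 0.50) × (1 − 0.06) × (1 − 0.28) = 0.96 × 0.50 × 0.94 × 0.72 = 0.324864
P(at least one) = 1 − 0.324864 = 0.675136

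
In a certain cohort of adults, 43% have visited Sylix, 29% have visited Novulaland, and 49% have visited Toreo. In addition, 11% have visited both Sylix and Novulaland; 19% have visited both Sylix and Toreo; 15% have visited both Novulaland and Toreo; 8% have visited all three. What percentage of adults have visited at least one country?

84%

By inclusion–exclusion:
P(union) = 43 + 29 + 49 − 11 − 19 − 15 + 8 = 84%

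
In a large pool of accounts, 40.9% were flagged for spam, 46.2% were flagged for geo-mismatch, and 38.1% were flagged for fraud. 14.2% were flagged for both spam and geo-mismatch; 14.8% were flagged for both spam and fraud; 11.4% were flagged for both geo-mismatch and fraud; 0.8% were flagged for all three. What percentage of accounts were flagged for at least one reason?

85.6%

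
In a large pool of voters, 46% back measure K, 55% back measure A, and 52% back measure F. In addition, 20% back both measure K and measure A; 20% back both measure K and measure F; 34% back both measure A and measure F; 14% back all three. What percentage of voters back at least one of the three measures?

93%

Apply inclusion-exclusion:
P(union) = 46 + 55 + 52 − 20 − 20 − 34 + 14 = 93%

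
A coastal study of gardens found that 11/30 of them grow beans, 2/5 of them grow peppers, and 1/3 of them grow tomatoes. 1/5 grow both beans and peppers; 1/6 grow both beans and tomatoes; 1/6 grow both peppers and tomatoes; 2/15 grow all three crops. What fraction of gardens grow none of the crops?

Inclusion–exclusion gives
P(≥1) = 11/30 + 2/5 + 1/3 − 1/5 − 1/6 − 1/6 + 2/15 = 7/10
P(none) = 1 − 7/10 = 3/10

3/10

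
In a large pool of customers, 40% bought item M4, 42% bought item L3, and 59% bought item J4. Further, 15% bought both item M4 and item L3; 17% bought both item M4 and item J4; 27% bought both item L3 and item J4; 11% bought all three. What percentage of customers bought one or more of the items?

93%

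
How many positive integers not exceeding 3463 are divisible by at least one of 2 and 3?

Using inclusion–exclusion:
floor(3463/2) + floor(3463/3) − floor(3463/6) = 1731 + 1154 − 577 = 2308

2308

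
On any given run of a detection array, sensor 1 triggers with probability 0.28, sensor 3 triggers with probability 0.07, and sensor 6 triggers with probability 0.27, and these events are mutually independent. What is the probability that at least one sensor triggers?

0.511192

Independence gives P(none) = ∏(1 − pᵢ).
P(none) = (1 − 0.28) × (1 − 0.07) × (1 − 0.27) = 0.72 × 0.93 × 0.73 = 0.488808
P(at least one) = 1 − 0.488808 = 0.511192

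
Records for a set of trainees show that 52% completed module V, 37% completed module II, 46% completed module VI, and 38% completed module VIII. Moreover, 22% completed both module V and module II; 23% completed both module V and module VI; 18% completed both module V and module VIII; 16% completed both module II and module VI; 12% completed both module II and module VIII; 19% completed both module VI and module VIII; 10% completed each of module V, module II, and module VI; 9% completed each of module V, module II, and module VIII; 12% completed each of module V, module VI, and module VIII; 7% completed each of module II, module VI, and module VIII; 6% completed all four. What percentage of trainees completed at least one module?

Inclusion–exclusion gives
P(union) = 52 + 37 + 46 + 38 − 22 − 23 − 18 − 16 − 12 − 19 + 10 + 9 + 12 + 7 − 6 = 95%

95%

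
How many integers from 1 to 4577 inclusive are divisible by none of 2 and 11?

2081

⌊4577/2⌋ + ⌊4577/11⌋ − ⌊4577/22⌋ = 2288 + 416 − 208 = 2496
4577 − 2496 = 2081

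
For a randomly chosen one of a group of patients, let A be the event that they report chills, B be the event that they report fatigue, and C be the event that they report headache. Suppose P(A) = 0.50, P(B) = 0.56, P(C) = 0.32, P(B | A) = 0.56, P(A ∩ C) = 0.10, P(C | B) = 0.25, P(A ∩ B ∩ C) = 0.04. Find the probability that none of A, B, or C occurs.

0.10

P(A ∩ B) = P(A)·P(B|A) = 0.50 × 0.56 = 0.28
P(B ∩ C) = P(B)·P(C|B) = 0.56 × 0.25 = 0.14
P(A ∪ B ∪ C) = 0.50 + 0.56 + 0.32 − 0.28 − 0.10 − 0.14 + 0.04 = 0.90
P(none) = 1 − 0.90 = 0.10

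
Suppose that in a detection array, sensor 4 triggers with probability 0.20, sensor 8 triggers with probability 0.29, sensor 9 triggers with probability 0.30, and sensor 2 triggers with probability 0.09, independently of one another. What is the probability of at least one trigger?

0.638184

P(none) = (1 − 0.20) × (1 − 0.29) × (1 − 0.30) × (1 − 0.09) = 0.80 × 0.71 × 0.70 × 0.91 = 0.361816
P(at least one) = 1 − 0.361816 = 0.638184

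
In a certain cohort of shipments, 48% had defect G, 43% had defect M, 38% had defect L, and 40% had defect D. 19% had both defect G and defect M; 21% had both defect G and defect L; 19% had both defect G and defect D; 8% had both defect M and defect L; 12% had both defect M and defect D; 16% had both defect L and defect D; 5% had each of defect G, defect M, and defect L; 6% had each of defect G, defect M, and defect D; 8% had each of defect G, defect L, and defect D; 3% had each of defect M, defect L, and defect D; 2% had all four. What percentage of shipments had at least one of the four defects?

94%

Inclusion–exclusion gives
P(≥1) = 48 + 43 + 38 + 40 − 19 − 21 − 19 − 8 − 12 − 16 + 5 + 6 + 8 + 3 − 2 = 94%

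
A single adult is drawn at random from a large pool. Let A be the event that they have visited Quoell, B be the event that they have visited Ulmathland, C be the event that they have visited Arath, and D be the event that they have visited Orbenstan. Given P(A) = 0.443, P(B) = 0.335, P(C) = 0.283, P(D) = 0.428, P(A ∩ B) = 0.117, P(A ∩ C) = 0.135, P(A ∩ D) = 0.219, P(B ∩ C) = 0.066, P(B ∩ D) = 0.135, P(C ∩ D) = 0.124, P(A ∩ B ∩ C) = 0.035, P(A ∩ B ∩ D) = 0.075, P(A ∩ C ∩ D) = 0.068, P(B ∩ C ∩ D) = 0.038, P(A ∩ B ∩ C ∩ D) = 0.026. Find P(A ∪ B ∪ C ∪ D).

0.883

P(A ∪ B ∪ C ∪ D) = 0.443 + 0.335 + 0.283 + 0.428 − 0.117 − 0.135 − 0.219 − 0.066 − 0.135 − 0.124 + 0.035 + 0.075 + 0.068 + 0.038 − 0.026 = 0.883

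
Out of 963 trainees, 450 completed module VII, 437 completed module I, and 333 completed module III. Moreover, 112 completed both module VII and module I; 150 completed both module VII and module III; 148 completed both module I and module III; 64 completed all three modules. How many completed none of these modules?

89

Apply inclusion-exclusion:
|at least one| = 450 + 437 + 333 − 112 − 150 − 148 + 64 = 874
None: 963 − 874 = 89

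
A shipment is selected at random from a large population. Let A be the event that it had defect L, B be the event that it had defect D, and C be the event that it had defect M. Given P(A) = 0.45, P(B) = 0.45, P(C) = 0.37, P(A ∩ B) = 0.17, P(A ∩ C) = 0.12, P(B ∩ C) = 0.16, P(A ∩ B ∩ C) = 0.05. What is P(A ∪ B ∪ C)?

By inclusion-exclusion,
P(A ∪ B ∪ C) = 0.45 + 0.45 + 0.37 − 0.17 − 0.12 − 0.16 + 0.05 = 0.87

0.87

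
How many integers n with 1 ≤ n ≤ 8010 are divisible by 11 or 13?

1288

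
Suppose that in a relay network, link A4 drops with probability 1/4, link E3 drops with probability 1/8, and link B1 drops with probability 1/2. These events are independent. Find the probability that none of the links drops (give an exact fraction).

21/64

P(none) = (1 − 1/4) × (1 − 1/8) × (1 − 1/2) = 3/4 × 7/8 × 1/2 = 21/64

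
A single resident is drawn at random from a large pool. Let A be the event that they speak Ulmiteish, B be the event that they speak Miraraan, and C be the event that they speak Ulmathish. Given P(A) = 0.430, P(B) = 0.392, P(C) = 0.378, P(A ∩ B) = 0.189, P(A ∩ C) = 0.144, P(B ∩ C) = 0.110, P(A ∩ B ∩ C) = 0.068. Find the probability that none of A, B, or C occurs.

0.175

P(A ∪ B ∪ C) = 0.430 + 0.392 + 0.378 − 0.189 − 0.144 − 0.110 + 0.068 = 0.825
P(none) = 1 − 0.825 = 0.175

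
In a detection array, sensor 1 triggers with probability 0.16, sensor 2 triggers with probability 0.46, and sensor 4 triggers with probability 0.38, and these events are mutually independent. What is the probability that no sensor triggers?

Independence gives P(none) = ∏(1 − pᵢ).
P(none) = (1 − 0.16) × (1 − 0.46) × (1 − 0.38) = 0.84 × 0.54 × 0.62 = 0.281232

0.281232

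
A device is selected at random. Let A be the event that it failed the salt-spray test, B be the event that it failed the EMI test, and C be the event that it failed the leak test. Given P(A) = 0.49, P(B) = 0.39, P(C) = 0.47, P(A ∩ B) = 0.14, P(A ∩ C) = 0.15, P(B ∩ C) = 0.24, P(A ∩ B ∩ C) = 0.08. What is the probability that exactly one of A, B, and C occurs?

P(exactly one) = 0.49 + 0.39 + 0.47 − 2·0.14 − 2·0.15 − 2·0.24 + 3·0.08 = 0.53

0.53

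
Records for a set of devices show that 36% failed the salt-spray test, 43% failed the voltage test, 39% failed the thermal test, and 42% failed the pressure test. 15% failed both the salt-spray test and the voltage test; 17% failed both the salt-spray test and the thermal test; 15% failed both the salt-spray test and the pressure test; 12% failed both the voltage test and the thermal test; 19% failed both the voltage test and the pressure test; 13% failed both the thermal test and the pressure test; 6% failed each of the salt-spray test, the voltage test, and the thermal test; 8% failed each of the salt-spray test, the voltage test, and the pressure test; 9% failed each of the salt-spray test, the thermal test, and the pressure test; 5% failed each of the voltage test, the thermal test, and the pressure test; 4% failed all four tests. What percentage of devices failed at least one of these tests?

93%

Inclusion–exclusion gives
P(union) = 36 + 43 + 39 + 42 − 15 − 17 − 15 − 12 − 19 − 13 + 6 + 8 + 9 + 5 − 4 = 93%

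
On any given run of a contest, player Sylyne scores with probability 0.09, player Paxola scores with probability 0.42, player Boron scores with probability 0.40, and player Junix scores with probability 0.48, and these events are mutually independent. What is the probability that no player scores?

0.1646736

P(none) = (1 − 0.09) × (1 − 0.42) × (1 − 0.40) × (1 − 0.48) = 0.91 × 0.58 × 0.60 × 0.52 = 0.1646736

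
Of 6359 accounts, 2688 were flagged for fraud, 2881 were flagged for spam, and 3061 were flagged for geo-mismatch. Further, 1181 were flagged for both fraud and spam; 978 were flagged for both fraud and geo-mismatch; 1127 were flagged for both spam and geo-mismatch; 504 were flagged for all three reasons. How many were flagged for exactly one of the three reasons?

By inclusion–exclusion (exactly-one form):
|exactly one| = 2688 + 2881 + 3061 − 2·1181 − 2·978 − 2·1127 + 3·504 = 3570

3570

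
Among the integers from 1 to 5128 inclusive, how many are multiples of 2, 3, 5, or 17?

2564 + 1709 + 1025 + 301 − 854 − 512 − 150 − 341 − 100 − 60 + 170 + 50 + 30 + 20 − 10 = 3842

3842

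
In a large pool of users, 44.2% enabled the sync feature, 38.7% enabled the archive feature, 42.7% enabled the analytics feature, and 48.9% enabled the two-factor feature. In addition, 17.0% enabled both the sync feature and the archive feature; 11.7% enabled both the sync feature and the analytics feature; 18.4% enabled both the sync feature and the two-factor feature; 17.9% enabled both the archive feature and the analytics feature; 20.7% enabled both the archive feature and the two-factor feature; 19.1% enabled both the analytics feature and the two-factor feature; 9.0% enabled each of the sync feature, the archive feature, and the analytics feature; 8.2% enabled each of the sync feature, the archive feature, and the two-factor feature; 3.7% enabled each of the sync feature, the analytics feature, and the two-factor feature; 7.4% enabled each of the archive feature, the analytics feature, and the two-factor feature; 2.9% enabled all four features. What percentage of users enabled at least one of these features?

95.1%

By inclusion–exclusion:
P(at least one) = 44.2 + 38.7 + 42.7 + 48.9 − 17.0 − 11.7 − 18.4 − 17.9 − 20.7 − 19.1 + 9.0 + 8.2 + 3.7 + 7.4 − 2.9 = 95.1%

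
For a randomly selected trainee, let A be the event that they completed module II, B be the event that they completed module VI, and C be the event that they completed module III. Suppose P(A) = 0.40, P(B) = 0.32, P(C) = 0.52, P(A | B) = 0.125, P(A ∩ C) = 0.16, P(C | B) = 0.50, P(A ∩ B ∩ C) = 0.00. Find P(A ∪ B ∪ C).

0.88

P(A ∩ B) = P(B)·P(A|B) = 0.32 × 0.125 = 0.04
P(B ∩ C) = P(B)·P(C|B) = 0.32 × 0.50 = 0.16
Using inclusion–exclusion:
P(A ∪ B ∪ C) = 0.40 + 0.32 + 0.52 − 0.04 − 0.16 − 0.16 + 0.00 = 0.88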